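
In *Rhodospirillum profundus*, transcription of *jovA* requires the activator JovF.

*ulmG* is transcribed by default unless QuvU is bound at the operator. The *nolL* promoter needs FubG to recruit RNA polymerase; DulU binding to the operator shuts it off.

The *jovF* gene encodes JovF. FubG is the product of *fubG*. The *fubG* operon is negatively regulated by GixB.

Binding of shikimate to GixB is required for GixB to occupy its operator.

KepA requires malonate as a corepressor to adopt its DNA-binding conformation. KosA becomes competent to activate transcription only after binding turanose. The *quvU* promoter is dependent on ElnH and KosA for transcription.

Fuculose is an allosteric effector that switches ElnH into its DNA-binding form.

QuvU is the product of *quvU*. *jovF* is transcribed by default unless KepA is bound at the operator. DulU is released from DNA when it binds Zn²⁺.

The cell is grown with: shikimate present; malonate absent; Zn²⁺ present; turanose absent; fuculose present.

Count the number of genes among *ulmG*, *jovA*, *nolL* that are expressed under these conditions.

2

Fuculose is present, so ElnH is active.
Turanose is absent, so KosA is inactive.
Required activator KosA is absent, so *quvU* is not transcribed.
So QuvU is not produced.
With no repressor bound, *ulmG* is transcribed.
→ *ulmG* is ON.
Malonate is absent, so KepA is inactive.
With no repressor bound, *jovF* is transcribed.
So JovF is produced and active.
No repressor is bound and JovF is active, so *jovA* is transcribed.
→ *jovA* is ON.
Shikimate is present, so GixB is active.
With repressor GixB bound, *fubG* is not transcribed.
So FubG is not produced.
Zn²⁺ is present, so DulU is inactive.
Required activator FubG is absent, so *nolL* is not transcribed.
→ *nolL* is OFF.
2 of the 3 genes are transcribed.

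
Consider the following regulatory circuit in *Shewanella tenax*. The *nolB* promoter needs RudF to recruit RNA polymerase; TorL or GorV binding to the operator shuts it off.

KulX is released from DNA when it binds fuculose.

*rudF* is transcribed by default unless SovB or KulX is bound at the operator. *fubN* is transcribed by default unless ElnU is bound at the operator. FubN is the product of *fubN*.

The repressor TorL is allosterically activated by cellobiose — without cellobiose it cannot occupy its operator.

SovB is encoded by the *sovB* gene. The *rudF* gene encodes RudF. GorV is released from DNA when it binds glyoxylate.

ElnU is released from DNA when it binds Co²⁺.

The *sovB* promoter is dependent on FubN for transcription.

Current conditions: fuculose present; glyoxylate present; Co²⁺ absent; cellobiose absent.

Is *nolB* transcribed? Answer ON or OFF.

ON

Cellobiose is absent, so TorL is inactive.
Co²⁺ is absent, so ElnU is active.
With repressor ElnU bound, *fubN* is not transcribed.
So FubN is not produced.
Required activator FubN is absent, so *sovB* is not transcribed.
So SovB is not produced.
Fuculose is present, so KulX is inactive.
With no repressor bound, *rudF* is transcribed.
So RudF is produced and active.
Glyoxylate is present, so GorV is inactive.
No repressor is bound and RudF is active, so *nolB* is transcribed.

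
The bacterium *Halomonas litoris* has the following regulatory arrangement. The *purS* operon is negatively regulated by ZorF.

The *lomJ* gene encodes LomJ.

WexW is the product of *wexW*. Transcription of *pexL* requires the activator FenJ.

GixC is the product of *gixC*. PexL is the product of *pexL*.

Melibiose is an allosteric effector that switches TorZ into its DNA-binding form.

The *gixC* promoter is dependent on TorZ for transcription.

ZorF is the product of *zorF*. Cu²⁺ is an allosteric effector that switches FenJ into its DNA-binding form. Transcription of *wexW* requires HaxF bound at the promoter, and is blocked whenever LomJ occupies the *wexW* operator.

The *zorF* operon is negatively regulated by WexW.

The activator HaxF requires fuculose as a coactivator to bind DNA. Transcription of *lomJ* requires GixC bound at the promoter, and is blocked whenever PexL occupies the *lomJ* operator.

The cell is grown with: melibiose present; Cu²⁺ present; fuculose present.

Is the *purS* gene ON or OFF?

Melibiose is present, so TorZ is active.
No repressor is bound and TorZ is active, so *gixC* is transcribed.
So GixC is produced and active.
Cu²⁺ is present, so FenJ is active.
No repressor is bound and FenJ is active, so *pexL* is transcribed.
So PexL is produced and active.
With repressor PexL bound, *lomJ* is not transcribed.
So LomJ is not produced.
Fuculose is present, so HaxF is active.
No repressor is bound and HaxF is active, so *wexW* is transcribed.
So WexW is produced and active.
With repressor WexW bound, *zorF* is not transcribed.
So ZorF is not produced.
With no repressor bound, *purS* is transcribed.

ON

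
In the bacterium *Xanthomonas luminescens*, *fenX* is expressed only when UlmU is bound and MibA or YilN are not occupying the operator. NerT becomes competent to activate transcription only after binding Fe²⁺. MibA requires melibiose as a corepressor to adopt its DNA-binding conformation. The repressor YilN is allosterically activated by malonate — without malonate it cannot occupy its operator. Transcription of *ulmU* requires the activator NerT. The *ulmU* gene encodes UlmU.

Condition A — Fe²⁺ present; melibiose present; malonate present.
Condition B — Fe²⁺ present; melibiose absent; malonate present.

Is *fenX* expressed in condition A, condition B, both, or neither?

Condition A:
Fe²⁺ is present, so NerT is active.
No repressor is bound and NerT is active, so *ulmU* is transcribed.
So UlmU is produced and active.
Melibiose is present, so MibA is active.
Malonate is present, so YilN is active.
With repressor MibA bound, *fenX* is not transcribed.
→ *fenX* is OFF in A.
Condition B:
Fe²⁺ is present, so NerT is active.
No repressor is bound and NerT is active, so *ulmU* is transcribed.
So UlmU is produced and active.
Melibiose is absent, so MibA is inactive.
Malonate is present, so YilN is active.
With repressor YilN bound, *fenX* is not transcribed.
→ *fenX* is OFF in B.

neither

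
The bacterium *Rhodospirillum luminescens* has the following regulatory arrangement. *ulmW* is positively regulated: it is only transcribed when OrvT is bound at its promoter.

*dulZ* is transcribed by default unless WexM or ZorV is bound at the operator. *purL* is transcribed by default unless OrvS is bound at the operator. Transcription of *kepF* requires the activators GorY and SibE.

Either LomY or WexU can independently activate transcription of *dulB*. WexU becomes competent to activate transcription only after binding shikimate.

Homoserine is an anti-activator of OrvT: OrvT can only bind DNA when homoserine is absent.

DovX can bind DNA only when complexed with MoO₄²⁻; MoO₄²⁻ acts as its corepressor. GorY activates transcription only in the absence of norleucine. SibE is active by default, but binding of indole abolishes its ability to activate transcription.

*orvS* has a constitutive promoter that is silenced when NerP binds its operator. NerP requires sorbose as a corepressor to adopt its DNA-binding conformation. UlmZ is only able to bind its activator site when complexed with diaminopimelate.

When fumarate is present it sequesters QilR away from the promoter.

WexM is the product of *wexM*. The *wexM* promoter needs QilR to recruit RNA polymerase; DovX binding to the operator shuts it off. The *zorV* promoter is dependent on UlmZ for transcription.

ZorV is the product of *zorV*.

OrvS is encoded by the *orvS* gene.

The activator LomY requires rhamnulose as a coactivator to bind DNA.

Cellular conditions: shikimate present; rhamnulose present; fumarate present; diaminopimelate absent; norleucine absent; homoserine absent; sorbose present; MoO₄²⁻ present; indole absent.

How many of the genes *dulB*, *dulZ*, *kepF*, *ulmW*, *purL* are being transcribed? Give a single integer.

Rhamnulose is present, so LomY is active.
Shikimate is present, so WexU is active.
Activator LomY is present, so *dulB* is transcribed.
→ *dulB* is ON.
Fumarate is present, so QilR is inactive.
MoO₄²⁻ is present, so DovX is active.
With repressor DovX bound, *wexM* is not transcribed.
So WexM is not produced.
Diaminopimelate is absent, so UlmZ is inactive.
Required activator UlmZ is absent, so *zorV* is not transcribed.
So ZorV is not produced.
With no repressor bound, *dulZ* is transcribed.
→ *dulZ* is ON.
Norleucine is absent, so GorY is active.
Indole is absent, so SibE is active.
No repressor is bound and GorY and SibE are active, so *kepF* is transcribed.
→ *kepF* is ON.
Homoserine is absent, so OrvT is active.
No repressor is bound and OrvT is active, so *ulmW* is transcribed.
→ *ulmW* is ON.
Sorbose is present, so NerP is active.
With repressor NerP bound, *orvS* is not transcribed.
So OrvS is not produced.
With no repressor bound, *purL* is transcribed.
→ *purL* is ON.
5 of the 5 genes are transcribed.

5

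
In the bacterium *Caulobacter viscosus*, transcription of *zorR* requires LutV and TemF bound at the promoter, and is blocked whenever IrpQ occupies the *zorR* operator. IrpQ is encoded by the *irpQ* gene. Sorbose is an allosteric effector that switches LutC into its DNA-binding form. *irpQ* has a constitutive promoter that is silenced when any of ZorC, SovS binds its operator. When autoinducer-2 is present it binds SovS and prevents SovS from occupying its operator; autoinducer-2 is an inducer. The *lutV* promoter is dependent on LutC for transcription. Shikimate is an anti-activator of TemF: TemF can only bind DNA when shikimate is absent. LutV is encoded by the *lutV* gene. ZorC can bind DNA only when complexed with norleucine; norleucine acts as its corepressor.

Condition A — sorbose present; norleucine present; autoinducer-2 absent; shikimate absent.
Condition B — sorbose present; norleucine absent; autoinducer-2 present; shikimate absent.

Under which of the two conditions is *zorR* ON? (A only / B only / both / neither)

A only

Condition A:
Sorbose is present, so LutC is active.
No repressor is bound and LutC is active, so *lutV* is transcribed.
So LutV is produced and active.
Norleucine is present, so ZorC is active.
Autoinducer-2 is absent, so SovS is active.
With repressor ZorC bound, *irpQ* is not transcribed.
So IrpQ is not produced.
Shikimate is absent, so TemF is active.
No repressor is bound and LutV and TemF are active, so *zorR* is transcribed.
→ *zorR* is ON in A.
Condition B:
Sorbose is present, so LutC is active.
No repressor is bound and LutC is active, so *lutV* is transcribed.
So LutV is produced and active.
Norleucine is absent, so ZorC is inactive.
Autoinducer-2 is present, so SovS is inactive.
With no repressor bound, *irpQ* is transcribed.
So IrpQ is produced and active.
Shikimate is absent, so TemF is active.
With repressor IrpQ bound, *zorR* is not transcribed.
→ *zorR* is OFF in B.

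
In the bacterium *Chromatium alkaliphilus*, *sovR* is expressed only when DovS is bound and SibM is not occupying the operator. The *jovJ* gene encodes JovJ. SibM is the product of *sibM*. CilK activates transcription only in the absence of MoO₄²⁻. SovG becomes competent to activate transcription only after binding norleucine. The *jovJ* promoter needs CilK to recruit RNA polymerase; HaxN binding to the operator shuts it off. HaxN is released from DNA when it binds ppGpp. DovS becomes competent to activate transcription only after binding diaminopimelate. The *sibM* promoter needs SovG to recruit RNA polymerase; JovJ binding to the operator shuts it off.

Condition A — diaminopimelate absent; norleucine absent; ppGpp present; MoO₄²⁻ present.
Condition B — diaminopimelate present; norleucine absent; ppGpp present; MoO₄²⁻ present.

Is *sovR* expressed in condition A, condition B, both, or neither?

Condition A:
Diaminopimelate is absent, so DovS is inactive.
Norleucine is absent, so SovG is inactive.
ppGpp is present, so HaxN is inactive.
MoO₄²⁻ is present, so CilK is inactive.
Required activator CilK is absent, so *jovJ* is not transcribed.
So JovJ is not produced.
Required activator SovG is absent, so *sibM* is not transcribed.
So SibM is not produced.
Required activator DovS is absent, so *sovR* is not transcribed.
→ *sovR* is OFF in A.
Condition B:
Diaminopimelate is present, so DovS is active.
Norleucine is absent, so SovG is inactive.
ppGpp is present, so HaxN is inactive.
MoO₄²⁻ is present, so CilK is inactive.
Required activator CilK is absent, so *jovJ* is not transcribed.
So JovJ is not produced.
Required activator SovG is absent, so *sibM* is not transcribed.
So SibM is not produced.
No repressor is bound and DovS is active, so *sovR* is transcribed.
→ *sovR* is ON in B.

B only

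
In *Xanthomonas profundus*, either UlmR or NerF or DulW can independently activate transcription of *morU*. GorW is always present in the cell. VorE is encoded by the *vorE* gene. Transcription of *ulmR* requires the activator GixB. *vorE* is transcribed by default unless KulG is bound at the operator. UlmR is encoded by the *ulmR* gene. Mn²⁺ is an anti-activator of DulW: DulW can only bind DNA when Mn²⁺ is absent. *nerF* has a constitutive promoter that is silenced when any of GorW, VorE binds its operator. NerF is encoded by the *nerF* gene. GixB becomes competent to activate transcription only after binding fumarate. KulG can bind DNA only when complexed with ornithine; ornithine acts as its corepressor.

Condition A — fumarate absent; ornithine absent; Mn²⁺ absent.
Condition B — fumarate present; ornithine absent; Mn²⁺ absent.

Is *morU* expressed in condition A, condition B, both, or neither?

both

Condition A:
Fumarate is absent, so GixB is inactive.
Required activator GixB is absent, so *ulmR* is not transcribed.
So UlmR is not produced.
GorW is produced constitutively and is active.
Ornithine is absent, so KulG is inactive.
With no repressor bound, *vorE* is transcribed.
So VorE is produced and active.
With repressor GorW bound, *nerF* is not transcribed.
So NerF is not produced.
Mn²⁺ is absent, so DulW is active.
Activator DulW is present, so *morU* is transcribed.
→ *morU* is ON in A.
Condition B:
Fumarate is present, so GixB is active.
No repressor is bound and GixB is active, so *ulmR* is transcribed.
So UlmR is produced and active.
GorW is produced constitutively and is active.
Ornithine is absent, so KulG is inactive.
With no repressor bound, *vorE* is transcribed.
So VorE is produced and active.
With repressor GorW bound, *nerF* is not transcribed.
So NerF is not produced.
Mn²⁺ is absent, so DulW is active.
Activator UlmR is present, so *morU* is transcribed.
→ *morU* is ON in B.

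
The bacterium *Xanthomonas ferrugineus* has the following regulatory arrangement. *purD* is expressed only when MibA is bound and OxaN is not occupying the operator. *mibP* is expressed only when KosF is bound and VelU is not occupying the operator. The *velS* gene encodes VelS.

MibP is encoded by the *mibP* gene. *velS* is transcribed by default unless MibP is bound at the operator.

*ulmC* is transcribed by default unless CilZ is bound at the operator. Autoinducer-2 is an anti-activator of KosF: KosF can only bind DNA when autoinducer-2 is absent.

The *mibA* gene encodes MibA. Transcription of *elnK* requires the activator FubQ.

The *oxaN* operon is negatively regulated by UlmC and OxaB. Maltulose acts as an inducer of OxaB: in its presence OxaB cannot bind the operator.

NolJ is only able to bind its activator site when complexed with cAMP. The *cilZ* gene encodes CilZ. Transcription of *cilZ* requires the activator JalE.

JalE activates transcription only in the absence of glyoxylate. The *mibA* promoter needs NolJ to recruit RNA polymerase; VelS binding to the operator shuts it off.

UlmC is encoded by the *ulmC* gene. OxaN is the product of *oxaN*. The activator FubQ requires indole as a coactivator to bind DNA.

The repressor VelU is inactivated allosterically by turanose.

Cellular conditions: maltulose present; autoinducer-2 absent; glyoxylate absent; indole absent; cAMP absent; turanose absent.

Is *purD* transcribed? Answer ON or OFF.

OFF

Turanose is absent, so VelU is active.
Autoinducer-2 is absent, so KosF is active.
With repressor VelU bound, *mibP* is not transcribed.
So MibP is not produced.
With no repressor bound, *velS* is transcribed.
So VelS is produced and active.
cAMP is absent, so NolJ is inactive.
With repressor VelS bound, *mibA* is not transcribed.
So MibA is not produced.
Glyoxylate is absent, so JalE is active.
No repressor is bound and JalE is active, so *cilZ* is transcribed.
So CilZ is produced and active.
With repressor CilZ bound, *ulmC* is not transcribed.
So UlmC is not produced.
Maltulose is present, so OxaB is inactive.
With no repressor bound, *oxaN* is transcribed.
So OxaN is produced and active.
With repressor OxaN bound, *purD* is not transcribed.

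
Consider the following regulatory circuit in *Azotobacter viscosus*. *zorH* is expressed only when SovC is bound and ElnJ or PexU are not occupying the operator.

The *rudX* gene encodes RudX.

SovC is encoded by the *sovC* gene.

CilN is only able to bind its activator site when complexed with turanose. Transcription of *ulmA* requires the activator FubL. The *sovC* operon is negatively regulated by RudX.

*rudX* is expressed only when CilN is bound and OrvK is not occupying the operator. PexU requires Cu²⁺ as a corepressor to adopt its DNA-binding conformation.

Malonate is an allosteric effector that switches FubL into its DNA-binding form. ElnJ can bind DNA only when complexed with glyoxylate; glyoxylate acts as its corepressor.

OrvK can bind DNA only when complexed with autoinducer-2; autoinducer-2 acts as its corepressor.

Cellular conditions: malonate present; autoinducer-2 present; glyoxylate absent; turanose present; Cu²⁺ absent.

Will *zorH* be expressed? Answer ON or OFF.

ON

Glyoxylate is absent, so ElnJ is inactive.
Autoinducer-2 is present, so OrvK is active.
Turanose is present, so CilN is active.
With repressor OrvK bound, *rudX* is not transcribed.
So RudX is not produced.
With no repressor bound, *sovC* is transcribed.
So SovC is produced and active.
Cu²⁺ is absent, so PexU is inactive.
No repressor is bound and SovC is active, so *zorH* is transcribed.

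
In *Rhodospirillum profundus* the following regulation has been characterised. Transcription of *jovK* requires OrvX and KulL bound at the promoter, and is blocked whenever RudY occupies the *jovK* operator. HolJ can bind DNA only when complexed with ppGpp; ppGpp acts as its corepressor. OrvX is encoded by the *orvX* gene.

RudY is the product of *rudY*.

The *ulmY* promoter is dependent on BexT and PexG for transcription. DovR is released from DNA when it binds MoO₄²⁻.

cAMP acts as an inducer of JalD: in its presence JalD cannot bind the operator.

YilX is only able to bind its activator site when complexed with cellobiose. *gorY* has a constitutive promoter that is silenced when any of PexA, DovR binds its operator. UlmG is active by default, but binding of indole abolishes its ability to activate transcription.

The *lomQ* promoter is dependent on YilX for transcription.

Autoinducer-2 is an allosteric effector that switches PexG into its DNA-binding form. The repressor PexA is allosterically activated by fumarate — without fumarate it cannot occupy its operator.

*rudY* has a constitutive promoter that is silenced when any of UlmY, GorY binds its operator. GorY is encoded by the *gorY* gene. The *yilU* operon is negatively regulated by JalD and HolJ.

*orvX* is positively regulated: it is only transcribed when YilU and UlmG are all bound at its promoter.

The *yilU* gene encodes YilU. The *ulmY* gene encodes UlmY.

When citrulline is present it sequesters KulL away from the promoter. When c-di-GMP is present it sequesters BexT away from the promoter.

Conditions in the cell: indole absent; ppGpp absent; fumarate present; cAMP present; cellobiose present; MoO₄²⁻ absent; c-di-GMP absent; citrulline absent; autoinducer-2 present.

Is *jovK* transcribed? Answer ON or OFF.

cAMP is present, so JalD is inactive.
ppGpp is absent, so HolJ is inactive.
With no repressor bound, *yilU* is transcribed.
So YilU is produced and active.
Indole is absent, so UlmG is active.
No repressor is bound and YilU and UlmG are active, so *orvX* is transcribed.
So OrvX is produced and active.
c-di-GMP is absent, so BexT is active.
Autoinducer-2 is present, so PexG is active.
No repressor is bound and BexT and PexG are active, so *ulmY* is transcribed.
So UlmY is produced and active.
Fumarate is present, so PexA is active.
MoO₄²⁻ is absent, so DovR is active.
With repressor PexA bound, *gorY* is not transcribed.
So GorY is not produced.
With repressor UlmY bound, *rudY* is not transcribed.
So RudY is not produced.
Citrulline is absent, so KulL is active.
No repressor is bound and OrvX and KulL are active, so *jovK* is transcribed.

ON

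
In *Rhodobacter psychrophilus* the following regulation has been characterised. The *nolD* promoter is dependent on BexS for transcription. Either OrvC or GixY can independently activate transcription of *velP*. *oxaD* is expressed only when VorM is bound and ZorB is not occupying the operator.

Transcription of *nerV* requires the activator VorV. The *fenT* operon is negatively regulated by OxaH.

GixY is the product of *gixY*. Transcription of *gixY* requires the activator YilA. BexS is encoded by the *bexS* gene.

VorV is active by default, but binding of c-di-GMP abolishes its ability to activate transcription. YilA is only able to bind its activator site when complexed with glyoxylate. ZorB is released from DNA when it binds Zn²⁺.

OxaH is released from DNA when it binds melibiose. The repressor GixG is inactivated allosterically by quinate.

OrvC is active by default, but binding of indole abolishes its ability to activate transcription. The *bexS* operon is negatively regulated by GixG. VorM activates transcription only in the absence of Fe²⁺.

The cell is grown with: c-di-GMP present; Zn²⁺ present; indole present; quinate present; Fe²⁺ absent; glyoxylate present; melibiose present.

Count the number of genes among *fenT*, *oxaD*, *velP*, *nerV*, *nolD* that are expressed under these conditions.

4

Melibiose is present, so OxaH is inactive.
With no repressor bound, *fenT* is transcribed.
→ *fenT* is ON.
Fe²⁺ is absent, so VorM is active.
Zn²⁺ is present, so ZorB is inactive.
No repressor is bound and VorM is active, so *oxaD* is transcribed.
→ *oxaD* is ON.
Indole is present, so OrvC is inactive.
Glyoxylate is present, so YilA is active.
No repressor is bound and YilA is active, so *gixY* is transcribed.
So GixY is produced and active.
Activator GixY is present, so *velP* is transcribed.
→ *velP* is ON.
c-di-GMP is present, so VorV is inactive.
Required activator VorV is absent, so *nerV* is not transcribed.
→ *nerV* is OFF.
Quinate is present, so GixG is inactive.
With no repressor bound, *bexS* is transcribed.
So BexS is produced and active.
No repressor is bound and BexS is active, so *nolD* is transcribed.
→ *nolD* is ON.
4 of the 5 genes are transcribed.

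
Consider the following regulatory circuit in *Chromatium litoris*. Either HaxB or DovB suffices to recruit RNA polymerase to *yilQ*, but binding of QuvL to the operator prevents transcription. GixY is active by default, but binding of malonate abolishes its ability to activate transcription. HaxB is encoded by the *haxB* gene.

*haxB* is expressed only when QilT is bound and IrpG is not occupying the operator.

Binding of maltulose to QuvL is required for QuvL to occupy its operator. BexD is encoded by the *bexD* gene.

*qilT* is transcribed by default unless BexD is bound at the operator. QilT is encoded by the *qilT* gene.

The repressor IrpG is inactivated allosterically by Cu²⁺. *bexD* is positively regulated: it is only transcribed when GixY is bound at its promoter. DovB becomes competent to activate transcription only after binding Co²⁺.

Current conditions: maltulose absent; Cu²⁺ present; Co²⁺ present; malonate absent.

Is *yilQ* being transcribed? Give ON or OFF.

ON

Malonate is absent, so GixY is active.
No repressor is bound and GixY is active, so *bexD* is transcribed.
So BexD is produced and active.
With repressor BexD bound, *qilT* is not transcribed.
So QilT is not produced.
Cu²⁺ is present, so IrpG is inactive.
Required activator QilT is absent, so *haxB* is not transcribed.
So HaxB is not produced.
Maltulose is absent, so QuvL is inactive.
Co²⁺ is present, so DovB is active.
Activator DovB is present, so *yilQ* is transcribed.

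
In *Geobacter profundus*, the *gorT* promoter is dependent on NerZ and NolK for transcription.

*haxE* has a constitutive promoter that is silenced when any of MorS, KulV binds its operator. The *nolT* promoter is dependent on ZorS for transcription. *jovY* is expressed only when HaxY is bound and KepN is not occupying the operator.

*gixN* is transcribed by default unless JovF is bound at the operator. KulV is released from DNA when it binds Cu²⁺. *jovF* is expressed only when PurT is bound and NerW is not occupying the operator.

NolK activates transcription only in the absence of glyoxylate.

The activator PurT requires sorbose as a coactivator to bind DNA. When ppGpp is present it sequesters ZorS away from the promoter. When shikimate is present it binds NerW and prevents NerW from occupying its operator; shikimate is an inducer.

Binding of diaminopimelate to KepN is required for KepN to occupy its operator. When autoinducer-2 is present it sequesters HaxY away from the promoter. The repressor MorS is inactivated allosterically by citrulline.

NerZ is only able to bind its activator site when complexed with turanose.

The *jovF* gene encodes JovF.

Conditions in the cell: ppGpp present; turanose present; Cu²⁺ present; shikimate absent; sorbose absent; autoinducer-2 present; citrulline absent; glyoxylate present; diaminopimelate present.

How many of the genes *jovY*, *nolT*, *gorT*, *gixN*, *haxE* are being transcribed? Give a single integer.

1

Autoinducer-2 is present, so HaxY is inactive.
Diaminopimelate is present, so KepN is active.
With repressor KepN bound, *jovY* is not transcribed.
→ *jovY* is OFF.
ppGpp is present, so ZorS is inactive.
Required activator ZorS is absent, so *nolT* is not transcribed.
→ *nolT* is OFF.
Turanose is present, so NerZ is active.
Glyoxylate is present, so NolK is inactive.
Required activator NolK is absent, so *gorT* is not transcribed.
→ *gorT* is OFF.
Shikimate is absent, so NerW is active.
Sorbose is absent, so PurT is inactive.
With repressor NerW bound, *jovF* is not transcribed.
So JovF is not produced.
With no repressor bound, *gixN* is transcribed.
→ *gixN* is ON.
Citrulline is absent, so MorS is active.
Cu²⁺ is present, so KulV is inactive.
With repressor MorS bound, *haxE* is not transcribed.
→ *haxE* is OFF.
1 of the 5 genes is transcribed.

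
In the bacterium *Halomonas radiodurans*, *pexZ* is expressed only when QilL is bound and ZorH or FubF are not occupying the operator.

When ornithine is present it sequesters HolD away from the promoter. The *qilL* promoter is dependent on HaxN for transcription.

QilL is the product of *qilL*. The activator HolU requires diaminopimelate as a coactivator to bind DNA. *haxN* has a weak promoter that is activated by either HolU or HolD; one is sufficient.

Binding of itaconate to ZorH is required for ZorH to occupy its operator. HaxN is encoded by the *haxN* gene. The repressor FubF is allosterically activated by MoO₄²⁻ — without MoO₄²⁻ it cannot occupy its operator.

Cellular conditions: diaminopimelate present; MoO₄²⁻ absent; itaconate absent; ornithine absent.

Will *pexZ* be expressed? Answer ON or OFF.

ON

Itaconate is absent, so ZorH is inactive.
Diaminopimelate is present, so HolU is active.
Ornithine is absent, so HolD is active.
Activator HolU is present, so *haxN* is transcribed.
So HaxN is produced and active.
No repressor is bound and HaxN is active, so *qilL* is transcribed.
So QilL is produced and active.
MoO₄²⁻ is absent, so FubF is inactive.
No repressor is bound and QilL is active, so *pexZ* is transcribed.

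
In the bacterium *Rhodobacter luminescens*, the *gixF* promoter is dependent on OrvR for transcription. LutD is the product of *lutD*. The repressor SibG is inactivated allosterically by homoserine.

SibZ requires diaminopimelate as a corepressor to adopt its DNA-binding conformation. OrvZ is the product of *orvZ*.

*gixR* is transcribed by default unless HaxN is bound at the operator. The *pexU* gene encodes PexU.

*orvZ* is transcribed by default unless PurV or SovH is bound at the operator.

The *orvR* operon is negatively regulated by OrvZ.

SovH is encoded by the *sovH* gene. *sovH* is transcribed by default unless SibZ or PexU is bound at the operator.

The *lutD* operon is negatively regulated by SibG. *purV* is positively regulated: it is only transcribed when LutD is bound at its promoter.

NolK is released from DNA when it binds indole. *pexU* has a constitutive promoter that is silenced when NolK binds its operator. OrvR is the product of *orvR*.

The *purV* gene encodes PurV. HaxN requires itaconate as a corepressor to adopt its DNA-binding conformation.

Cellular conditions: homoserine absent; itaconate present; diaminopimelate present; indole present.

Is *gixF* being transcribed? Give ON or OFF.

OFF

Homoserine is absent, so SibG is active.
With repressor SibG bound, *lutD* is not transcribed.
So LutD is not produced.
Required activator LutD is absent, so *purV* is not transcribed.
So PurV is not produced.
Diaminopimelate is present, so SibZ is active.
Indole is present, so NolK is inactive.
With no repressor bound, *pexU* is transcribed.
So PexU is produced and active.
With repressor SibZ bound, *sovH* is not transcribed.
So SovH is not produced.
With no repressor bound, *orvZ* is transcribed.
So OrvZ is produced and active.
With repressor OrvZ bound, *orvR* is not transcribed.
So OrvR is not produced.
Required activator OrvR is absent, so *gixF* is not transcribed.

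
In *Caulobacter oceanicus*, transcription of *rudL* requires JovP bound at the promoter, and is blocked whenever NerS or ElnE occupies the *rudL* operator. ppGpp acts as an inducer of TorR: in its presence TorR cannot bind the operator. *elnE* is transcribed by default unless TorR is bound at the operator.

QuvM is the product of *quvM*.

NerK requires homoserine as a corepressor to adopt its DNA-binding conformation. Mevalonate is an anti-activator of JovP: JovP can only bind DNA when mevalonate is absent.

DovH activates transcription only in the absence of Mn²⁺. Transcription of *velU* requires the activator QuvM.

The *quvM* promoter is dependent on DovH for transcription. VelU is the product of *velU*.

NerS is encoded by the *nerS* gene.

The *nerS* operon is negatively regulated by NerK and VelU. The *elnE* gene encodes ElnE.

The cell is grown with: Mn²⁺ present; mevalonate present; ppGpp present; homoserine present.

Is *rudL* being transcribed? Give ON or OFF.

OFF

Homoserine is present, so NerK is active.
Mn²⁺ is present, so DovH is inactive.
Required activator DovH is absent, so *quvM* is not transcribed.
So QuvM is not produced.
Required activator QuvM is absent, so *velU* is not transcribed.
So VelU is not produced.
With repressor NerK bound, *nerS* is not transcribed.
So NerS is not produced.
ppGpp is present, so TorR is inactive.
With no repressor bound, *elnE* is transcribed.
So ElnE is produced and active.
Mevalonate is present, so JovP is inactive.
With repressor ElnE bound, *rudL* is not transcribed.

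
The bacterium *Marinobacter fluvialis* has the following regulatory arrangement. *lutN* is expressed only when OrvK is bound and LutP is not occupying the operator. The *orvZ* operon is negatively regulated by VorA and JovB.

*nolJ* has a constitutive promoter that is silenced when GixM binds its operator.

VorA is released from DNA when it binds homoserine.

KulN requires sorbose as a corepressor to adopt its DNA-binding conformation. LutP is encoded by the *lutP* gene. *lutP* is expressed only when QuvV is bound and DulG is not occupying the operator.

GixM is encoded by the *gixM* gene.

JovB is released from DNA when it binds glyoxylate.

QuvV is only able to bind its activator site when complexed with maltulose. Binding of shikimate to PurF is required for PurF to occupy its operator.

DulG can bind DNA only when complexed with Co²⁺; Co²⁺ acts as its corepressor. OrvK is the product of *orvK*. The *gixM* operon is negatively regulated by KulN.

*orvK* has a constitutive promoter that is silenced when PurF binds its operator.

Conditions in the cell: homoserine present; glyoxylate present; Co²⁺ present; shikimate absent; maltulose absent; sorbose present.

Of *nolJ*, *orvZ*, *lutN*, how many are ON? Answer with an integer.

Sorbose is present, so KulN is active.
With repressor KulN bound, *gixM* is not transcribed.
So GixM is not produced.
With no repressor bound, *nolJ* is transcribed.
→ *nolJ* is ON.
Homoserine is present, so VorA is inactive.
Glyoxylate is present, so JovB is inactive.
With no repressor bound, *orvZ* is transcribed.
→ *orvZ* is ON.
Co²⁺ is present, so DulG is active.
Maltulose is absent, so QuvV is inactive.
With repressor DulG bound, *lutP* is not transcribed.
So LutP is not produced.
Shikimate is absent, so PurF is inactive.
With no repressor bound, *orvK* is transcribed.
So OrvK is produced and active.
No repressor is bound and OrvK is active, so *lutN* is transcribed.
→ *lutN* is ON.
3 of the 3 genes are transcribed.

3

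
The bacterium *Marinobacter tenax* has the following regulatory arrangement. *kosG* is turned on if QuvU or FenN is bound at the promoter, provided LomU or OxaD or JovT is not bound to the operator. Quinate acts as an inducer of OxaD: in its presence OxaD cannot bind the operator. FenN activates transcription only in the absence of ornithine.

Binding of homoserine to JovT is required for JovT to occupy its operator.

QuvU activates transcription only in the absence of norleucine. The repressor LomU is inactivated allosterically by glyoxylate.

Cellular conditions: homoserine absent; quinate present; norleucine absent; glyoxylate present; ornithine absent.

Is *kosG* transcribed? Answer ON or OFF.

Glyoxylate is present, so LomU is inactive.
Quinate is present, so OxaD is inactive.
Homoserine is absent, so JovT is inactive.
Norleucine is absent, so QuvU is active.
Ornithine is absent, so FenN is active.
Activator QuvU is present, so *kosG* is transcribed.

ON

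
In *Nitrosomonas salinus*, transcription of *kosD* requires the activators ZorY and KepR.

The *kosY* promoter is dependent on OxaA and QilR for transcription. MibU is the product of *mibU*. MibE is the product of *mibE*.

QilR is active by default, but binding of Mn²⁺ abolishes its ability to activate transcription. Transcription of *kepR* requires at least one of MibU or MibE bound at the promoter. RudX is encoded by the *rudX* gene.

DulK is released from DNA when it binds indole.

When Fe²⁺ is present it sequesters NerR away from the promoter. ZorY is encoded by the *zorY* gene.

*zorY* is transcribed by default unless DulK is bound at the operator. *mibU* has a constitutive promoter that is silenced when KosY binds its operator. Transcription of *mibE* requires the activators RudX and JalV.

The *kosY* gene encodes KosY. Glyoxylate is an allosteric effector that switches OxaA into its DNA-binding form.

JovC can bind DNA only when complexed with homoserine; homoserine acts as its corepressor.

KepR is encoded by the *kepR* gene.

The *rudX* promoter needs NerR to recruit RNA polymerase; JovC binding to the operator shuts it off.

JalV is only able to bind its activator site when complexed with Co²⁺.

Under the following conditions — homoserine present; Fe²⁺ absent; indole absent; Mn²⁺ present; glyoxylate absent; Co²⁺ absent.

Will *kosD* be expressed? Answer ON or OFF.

Indole is absent, so DulK is active.
With repressor DulK bound, *zorY* is not transcribed.
So ZorY is not produced.
Glyoxylate is absent, so OxaA is inactive.
Mn²⁺ is present, so QilR is inactive.
Required activator OxaA is absent, so *kosY* is not transcribed.
So KosY is not produced.
With no repressor bound, *mibU* is transcribed.
So MibU is produced and active.
Homoserine is present, so JovC is active.
Fe²⁺ is absent, so NerR is active.
With repressor JovC bound, *rudX* is not transcribed.
So RudX is not produced.
Co²⁺ is absent, so JalV is inactive.
Required activator RudX is absent, so *mibE* is not transcribed.
So MibE is not produced.
Activator MibU is present, so *kepR* is transcribed.
So KepR is produced and active.
Required activator ZorY is absent, so *kosD* is not transcribed.

OFF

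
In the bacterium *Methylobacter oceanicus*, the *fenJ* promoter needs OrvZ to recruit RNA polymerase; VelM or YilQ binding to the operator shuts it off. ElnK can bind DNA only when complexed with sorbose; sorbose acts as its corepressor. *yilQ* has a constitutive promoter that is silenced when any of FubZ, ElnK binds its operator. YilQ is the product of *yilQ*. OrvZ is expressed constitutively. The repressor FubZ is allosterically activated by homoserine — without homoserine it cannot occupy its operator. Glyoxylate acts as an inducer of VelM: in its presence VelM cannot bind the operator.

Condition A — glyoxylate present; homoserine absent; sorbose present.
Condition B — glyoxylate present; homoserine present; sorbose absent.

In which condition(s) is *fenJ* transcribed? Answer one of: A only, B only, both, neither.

Condition A:
OrvZ is produced constitutively and is active.
Glyoxylate is present, so VelM is inactive.
Homoserine is absent, so FubZ is inactive.
Sorbose is present, so ElnK is active.
With repressor ElnK bound, *yilQ* is not transcribed.
So YilQ is not produced.
No repressor is bound and OrvZ is active, so *fenJ* is transcribed.
→ *fenJ* is ON in A.
Condition B:
OrvZ is produced constitutively and is active.
Glyoxylate is present, so VelM is inactive.
Homoserine is present, so FubZ is active.
Sorbose is absent, so ElnK is inactive.
With repressor FubZ bound, *yilQ* is not transcribed.
So YilQ is not produced.
No repressor is bound and OrvZ is active, so *fenJ* is transcribed.
→ *fenJ* is ON in B.

both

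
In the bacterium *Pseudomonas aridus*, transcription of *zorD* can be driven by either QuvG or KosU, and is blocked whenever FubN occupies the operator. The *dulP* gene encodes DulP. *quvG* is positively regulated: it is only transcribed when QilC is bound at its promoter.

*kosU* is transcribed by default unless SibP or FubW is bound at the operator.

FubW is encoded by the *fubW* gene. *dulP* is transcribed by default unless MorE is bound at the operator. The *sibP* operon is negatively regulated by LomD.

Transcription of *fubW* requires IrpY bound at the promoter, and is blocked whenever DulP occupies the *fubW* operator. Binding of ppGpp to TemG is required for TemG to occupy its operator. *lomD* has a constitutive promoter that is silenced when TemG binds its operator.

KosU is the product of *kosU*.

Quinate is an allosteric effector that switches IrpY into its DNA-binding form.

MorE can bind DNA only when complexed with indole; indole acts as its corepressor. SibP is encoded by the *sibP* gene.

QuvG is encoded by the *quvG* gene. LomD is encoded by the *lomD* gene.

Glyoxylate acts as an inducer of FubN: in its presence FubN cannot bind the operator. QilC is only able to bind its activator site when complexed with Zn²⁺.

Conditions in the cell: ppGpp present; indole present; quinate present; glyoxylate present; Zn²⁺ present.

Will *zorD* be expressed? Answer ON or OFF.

ON

Zn²⁺ is present, so QilC is active.
No repressor is bound and QilC is active, so *quvG* is transcribed.
So QuvG is produced and active.
Glyoxylate is present, so FubN is inactive.
ppGpp is present, so TemG is active.
With repressor TemG bound, *lomD* is not transcribed.
So LomD is not produced.
With no repressor bound, *sibP* is transcribed.
So SibP is produced and active.
Indole is present, so MorE is active.
With repressor MorE bound, *dulP* is not transcribed.
So DulP is not produced.
Quinate is present, so IrpY is active.
No repressor is bound and IrpY is active, so *fubW* is transcribed.
So FubW is produced and active.
With repressor SibP bound, *kosU* is not transcribed.
So KosU is not produced.
Activator QuvG is present, so *zorD* is transcribed.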